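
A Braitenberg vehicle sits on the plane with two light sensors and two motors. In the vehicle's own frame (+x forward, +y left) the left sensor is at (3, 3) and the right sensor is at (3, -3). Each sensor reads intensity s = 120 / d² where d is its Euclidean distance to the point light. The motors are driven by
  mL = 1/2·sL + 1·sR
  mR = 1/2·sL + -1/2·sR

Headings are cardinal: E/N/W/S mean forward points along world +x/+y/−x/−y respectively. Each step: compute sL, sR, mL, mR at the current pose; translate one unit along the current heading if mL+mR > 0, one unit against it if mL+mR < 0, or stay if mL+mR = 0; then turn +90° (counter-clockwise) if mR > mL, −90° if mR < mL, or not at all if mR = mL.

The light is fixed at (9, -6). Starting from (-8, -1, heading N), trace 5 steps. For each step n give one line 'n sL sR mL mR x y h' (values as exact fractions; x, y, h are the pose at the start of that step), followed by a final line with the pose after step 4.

0 15/58 6/13 891/1508 -153/1508 -8 -1 N
1 120/277 24/41 9108/11357 -864/11357 -8 0 E
2 60/89 12/37 2178/3293 576/3293 -7 0 S
3 24/73 24/85 2772/6205 144/6205 -7 -1 W
4 15/58 6/13 891/1508 -153/1508 -8 -1 N
final -8 0 E

n=0: pose=(-8,-1,N); sL=15/58, sR=6/13; mL=891/1508, mR=-153/1508; mL+mR=369/754 → advance +1; mR−mL=-9/13 → turn -1·90°
n=1: pose=(-8,0,E); sL=120/277, sR=24/41; mL=9108/11357, mR=-864/11357; mL+mR=8244/11357 → advance +1; mR−mL=-36/41 → turn -1·90°
n=2: pose=(-7,0,S); sL=60/89, sR=12/37; mL=2178/3293, mR=576/3293; mL+mR=2754/3293 → advance +1; mR−mL=-18/37 → turn -1·90°
n=3: pose=(-7,-1,W); sL=24/73, sR=24/85; mL=2772/6205, mR=144/6205; mL+mR=2916/6205 → advance +1; mR−mL=-36/85 → turn -1·90°
n=4: pose=(-8,-1,N); sL=15/58, sR=6/13; mL=891/1508, mR=-153/1508; mL+mR=369/754 → advance +1; mR−mL=-9/13 → turn -1·90°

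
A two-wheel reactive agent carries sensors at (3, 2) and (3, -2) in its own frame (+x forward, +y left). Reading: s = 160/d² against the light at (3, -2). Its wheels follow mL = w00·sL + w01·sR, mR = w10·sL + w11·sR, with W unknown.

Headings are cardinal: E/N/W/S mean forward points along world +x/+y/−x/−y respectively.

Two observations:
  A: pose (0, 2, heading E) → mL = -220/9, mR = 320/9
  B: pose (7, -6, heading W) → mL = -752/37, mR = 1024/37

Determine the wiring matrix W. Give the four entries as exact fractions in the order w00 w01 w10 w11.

-1 -1/2 -1 1

obs A: pose=(0,2,E) → sL=40/9, sR=40, mL=-220/9, mR=320/9
obs B: pose=(7,-6,W) → sL=160/37, sR=32, mL=-752/37, mR=1024/37
sensor matrix S = [[40/9, 40], [160/37, 32]]; det S = -10240/333
solve [mL_A; mL_B] = S·[w00; w01] and [mR_A; mR_B] = S·[w10; w11]:
  w00 = -1, w01 = -1/2, w10 = -1, w11 = 1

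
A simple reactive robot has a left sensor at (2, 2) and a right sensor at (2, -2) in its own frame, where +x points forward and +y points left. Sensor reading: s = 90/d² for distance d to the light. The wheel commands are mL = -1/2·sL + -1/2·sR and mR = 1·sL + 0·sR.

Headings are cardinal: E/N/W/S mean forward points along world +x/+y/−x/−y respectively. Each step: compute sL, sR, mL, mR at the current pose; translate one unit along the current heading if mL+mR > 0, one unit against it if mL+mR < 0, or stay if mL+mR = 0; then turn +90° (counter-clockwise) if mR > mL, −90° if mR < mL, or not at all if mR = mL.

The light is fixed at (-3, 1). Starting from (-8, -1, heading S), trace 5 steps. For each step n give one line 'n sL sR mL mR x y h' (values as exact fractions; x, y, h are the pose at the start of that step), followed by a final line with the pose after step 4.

0 18/5 18/13 -162/65 18/5 -8 -1 S
1 9 45/17 -99/17 9 -8 -2 E
2 90/37 18 -378/37 90/37 -7 -2 N
3 5/4 9/4 -7/4 5/4 -7 -3 W
4 90/37 90/61 -4410/2257 90/37 -6 -3 S
final -6 -4 E

n=0: pose=(-8,-1,S); sL=18/5, sR=18/13; mL=-162/65, mR=18/5; mL+mR=72/65 → advance +1; mR−mL=396/65 → turn +1·90°
n=1: pose=(-8,-2,E); sL=9, sR=45/17; mL=-99/17, mR=9; mL+mR=54/17 → advance +1; mR−mL=252/17 → turn +1·90°
n=2: pose=(-7,-2,N); sL=90/37, sR=18; mL=-378/37, mR=90/37; mL+mR=-288/37 → advance -1; mR−mL=468/37 → turn +1·90°
n=3: pose=(-7,-3,W); sL=5/4, sR=9/4; mL=-7/4, mR=5/4; mL+mR=-1/2 → advance -1; mR−mL=3 → turn +1·90°
n=4: pose=(-6,-3,S); sL=90/37, sR=90/61; mL=-4410/2257, mR=90/37; mL+mR=1080/2257 → advance +1; mR−mL=9900/2257 → turn +1·90°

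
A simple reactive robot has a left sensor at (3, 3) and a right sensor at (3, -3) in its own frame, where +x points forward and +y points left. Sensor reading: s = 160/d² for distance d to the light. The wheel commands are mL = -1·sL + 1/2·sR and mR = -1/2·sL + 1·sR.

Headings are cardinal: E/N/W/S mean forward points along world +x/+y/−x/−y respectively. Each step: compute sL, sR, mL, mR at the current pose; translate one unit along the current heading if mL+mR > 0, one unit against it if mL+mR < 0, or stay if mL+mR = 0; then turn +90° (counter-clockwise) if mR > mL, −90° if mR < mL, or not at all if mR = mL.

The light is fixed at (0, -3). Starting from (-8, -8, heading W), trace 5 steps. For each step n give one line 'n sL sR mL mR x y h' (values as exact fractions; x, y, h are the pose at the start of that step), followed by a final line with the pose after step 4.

0 32/37 32/25 -208/925 784/925 -8 -8 W
1 8/5 10/13 -79/65 -2/65 -9 -8 S
2 160/37 32/17 -2128/629 -176/629 -9 -7 E
3 16/17 16/5 56/85 232/85 -10 -7 N
4 32/41 160/169 -2128/6929 3856/6929 -10 -6 W
final -11 -6 S

n=0: pose=(-8,-8,W); sL=32/37, sR=32/25; mL=-208/925, mR=784/925; mL+mR=576/925 → advance +1; mR−mL=992/925 → turn +1·90°
n=1: pose=(-9,-8,S); sL=8/5, sR=10/13; mL=-79/65, mR=-2/65; mL+mR=-81/65 → advance -1; mR−mL=77/65 → turn +1·90°
n=2: pose=(-9,-7,E); sL=160/37, sR=32/17; mL=-2128/629, mR=-176/629; mL+mR=-2304/629 → advance -1; mR−mL=1952/629 → turn +1·90°
n=3: pose=(-10,-7,N); sL=16/17, sR=16/5; mL=56/85, mR=232/85; mL+mR=288/85 → advance +1; mR−mL=176/85 → turn +1·90°
n=4: pose=(-10,-6,W); sL=32/41, sR=160/169; mL=-2128/6929, mR=3856/6929; mL+mR=1728/6929 → advance +1; mR−mL=5984/6929 → turn +1·90°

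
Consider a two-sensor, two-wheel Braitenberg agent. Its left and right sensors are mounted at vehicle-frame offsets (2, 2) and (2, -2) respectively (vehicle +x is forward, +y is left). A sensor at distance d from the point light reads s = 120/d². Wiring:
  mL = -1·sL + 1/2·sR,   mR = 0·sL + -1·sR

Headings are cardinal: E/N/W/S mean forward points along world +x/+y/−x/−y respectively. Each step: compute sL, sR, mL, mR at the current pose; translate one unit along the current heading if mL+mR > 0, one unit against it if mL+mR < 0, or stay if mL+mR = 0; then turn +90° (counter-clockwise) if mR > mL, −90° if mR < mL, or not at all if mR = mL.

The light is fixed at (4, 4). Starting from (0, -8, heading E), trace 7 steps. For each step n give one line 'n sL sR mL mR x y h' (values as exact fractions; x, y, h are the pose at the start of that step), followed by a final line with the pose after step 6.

n=0: pose=(0,-8,E); sL=15/13, sR=3/5; mL=-111/130, mR=-3/5; mL+mR=-189/130 → advance -1; mR−mL=33/130 → turn +1·90°
n=1: pose=(-1,-8,N); sL=120/149, sR=120/109; mL=-4140/16241, mR=-120/109; mL+mR=-22020/16241 → advance -1; mR−mL=-13740/16241 → turn -1·90°
n=2: pose=(-1,-9,E); sL=12/13, sR=20/39; mL=-2/3, mR=-20/39; mL+mR=-46/39 → advance -1; mR−mL=2/13 → turn +1·90°
n=3: pose=(-2,-9,N); sL=24/37, sR=120/137; mL=-1068/5069, mR=-120/137; mL+mR=-5508/5069 → advance -1; mR−mL=-3372/5069 → turn -1·90°
n=4: pose=(-2,-10,E); sL=3/4, sR=15/34; mL=-9/17, mR=-15/34; mL+mR=-33/34 → advance -1; mR−mL=3/34 → turn +1·90°
n=5: pose=(-3,-10,N); sL=8/15, sR=120/169; mL=-452/2535, mR=-120/169; mL+mR=-2252/2535 → advance -1; mR−mL=-1348/2535 → turn -1·90°
n=6: pose=(-3,-11,E); sL=60/97, sR=60/157; mL=-6510/15229, mR=-60/157; mL+mR=-12330/15229 → advance -1; mR−mL=690/15229 → turn +1·90°

0 15/13 3/5 -111/130 -3/5 0 -8 E
1 120/149 120/109 -4140/16241 -120/109 -1 -8 N
2 12/13 20/39 -2/3 -20/39 -1 -9 E
3 24/37 120/137 -1068/5069 -120/137 -2 -9 N
4 3/4 15/34 -9/17 -15/34 -2 -10 E
5 8/15 120/169 -452/2535 -120/169 -3 -10 N
6 60/97 60/157 -6510/15229 -60/157 -3 -11 E
final -4 -11 N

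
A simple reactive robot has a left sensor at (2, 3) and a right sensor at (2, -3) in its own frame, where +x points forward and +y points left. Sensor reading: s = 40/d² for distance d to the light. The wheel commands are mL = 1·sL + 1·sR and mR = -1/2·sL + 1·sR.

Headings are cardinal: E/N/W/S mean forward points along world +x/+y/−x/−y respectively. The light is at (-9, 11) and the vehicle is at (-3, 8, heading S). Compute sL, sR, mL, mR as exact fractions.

left sensor world pos  = (0, 6); dL² = 106
right sensor world pos = (-6, 6); dR² = 34
sL = 40/106 = 20/53
sR = 40/34 = 20/17
mL = 1·sL + 1·sR = 1400/901
mR = -1/2·sL + 1·sR = 890/901

20/53 20/17 1400/901 890/901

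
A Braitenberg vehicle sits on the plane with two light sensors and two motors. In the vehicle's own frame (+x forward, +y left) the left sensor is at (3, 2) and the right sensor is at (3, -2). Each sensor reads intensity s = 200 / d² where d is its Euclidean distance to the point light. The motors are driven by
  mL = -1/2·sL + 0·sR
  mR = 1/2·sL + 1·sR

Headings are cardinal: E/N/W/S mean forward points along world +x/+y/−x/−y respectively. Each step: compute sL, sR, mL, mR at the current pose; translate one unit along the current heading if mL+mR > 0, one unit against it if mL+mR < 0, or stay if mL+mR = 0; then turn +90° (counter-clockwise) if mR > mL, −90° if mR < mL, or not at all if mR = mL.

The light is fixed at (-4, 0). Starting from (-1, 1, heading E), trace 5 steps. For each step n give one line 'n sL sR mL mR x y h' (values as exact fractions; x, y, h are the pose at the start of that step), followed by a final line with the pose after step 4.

0 40/9 200/37 -20/9 2540/333 -1 1 E
1 10 50/13 -5 115/13 0 1 N
2 200 200/17 -100 1900/17 0 2 W
3 100/13 100 -50/13 1350/13 -1 2 S
4 40/9 200/37 -20/9 2540/333 -1 1 E
final 0 1 N

n=0: pose=(-1,1,E); sL=40/9, sR=200/37; mL=-20/9, mR=2540/333; mL+mR=200/37 → advance +1; mR−mL=3280/333 → turn +1·90°
n=1: pose=(0,1,N); sL=10, sR=50/13; mL=-5, mR=115/13; mL+mR=50/13 → advance +1; mR−mL=180/13 → turn +1·90°
n=2: pose=(0,2,W); sL=200, sR=200/17; mL=-100, mR=1900/17; mL+mR=200/17 → advance +1; mR−mL=3600/17 → turn +1·90°
n=3: pose=(-1,2,S); sL=100/13, sR=100; mL=-50/13, mR=1350/13; mL+mR=100 → advance +1; mR−mL=1400/13 → turn +1·90°
n=4: pose=(-1,1,E); sL=40/9, sR=200/37; mL=-20/9, mR=2540/333; mL+mR=200/37 → advance +1; mR−mL=3280/333 → turn +1·90°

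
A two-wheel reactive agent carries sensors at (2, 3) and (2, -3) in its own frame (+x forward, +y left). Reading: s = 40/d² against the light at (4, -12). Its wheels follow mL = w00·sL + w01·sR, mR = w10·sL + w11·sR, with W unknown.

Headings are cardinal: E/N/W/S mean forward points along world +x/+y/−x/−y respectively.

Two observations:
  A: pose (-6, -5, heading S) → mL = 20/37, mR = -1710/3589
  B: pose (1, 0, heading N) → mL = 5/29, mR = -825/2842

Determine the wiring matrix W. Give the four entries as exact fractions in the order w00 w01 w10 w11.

obs A: pose=(-6,-5,S) → sL=20/37, sR=20/97, mL=20/37, mR=-1710/3589
obs B: pose=(1,0,N) → sL=5/29, sR=10/49, mL=5/29, mR=-825/2842
sensor matrix S = [[20/37, 20/97], [5/29, 10/49]]; det S = 381300/5099969
solve [mL_A; mL_B] = S·[w00; w01] and [mR_A; mR_B] = S·[w10; w11]:
  w00 = 1, w01 = 0, w10 = -1/2, w11 = -1

1 0 -1/2 -1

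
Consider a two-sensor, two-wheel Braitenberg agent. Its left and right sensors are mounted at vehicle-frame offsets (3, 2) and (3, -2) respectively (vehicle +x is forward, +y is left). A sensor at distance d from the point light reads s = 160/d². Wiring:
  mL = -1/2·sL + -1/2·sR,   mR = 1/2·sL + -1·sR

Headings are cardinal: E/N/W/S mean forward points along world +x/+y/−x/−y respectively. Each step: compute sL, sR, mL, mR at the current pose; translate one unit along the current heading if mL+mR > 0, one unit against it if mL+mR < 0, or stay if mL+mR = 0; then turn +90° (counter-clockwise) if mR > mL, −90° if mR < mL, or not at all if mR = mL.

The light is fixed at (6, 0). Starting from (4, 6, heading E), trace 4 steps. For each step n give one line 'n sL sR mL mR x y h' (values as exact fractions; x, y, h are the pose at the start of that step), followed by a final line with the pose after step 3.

n=0: pose=(4,6,E); sL=32/13, sR=160/17; mL=-1312/221, mR=-1808/221; mL+mR=-240/17 → advance -1; mR−mL=-496/221 → turn -1·90°
n=1: pose=(3,6,S); sL=16, sR=80/17; mL=-176/17, mR=56/17; mL+mR=-120/17 → advance -1; mR−mL=232/17 → turn +1·90°
n=2: pose=(3,7,E); sL=160/81, sR=32/5; mL=-1696/405, mR=-2192/405; mL+mR=-48/5 → advance -1; mR−mL=-496/405 → turn -1·90°
n=3: pose=(2,7,S); sL=8, sR=40/13; mL=-72/13, mR=12/13; mL+mR=-60/13 → advance -1; mR−mL=84/13 → turn +1·90°

0 32/13 160/17 -1312/221 -1808/221 4 6 E
1 16 80/17 -176/17 56/17 3 6 S
2 160/81 32/5 -1696/405 -2192/405 3 7 E
3 8 40/13 -72/13 12/13 2 7 S
final 2 8 E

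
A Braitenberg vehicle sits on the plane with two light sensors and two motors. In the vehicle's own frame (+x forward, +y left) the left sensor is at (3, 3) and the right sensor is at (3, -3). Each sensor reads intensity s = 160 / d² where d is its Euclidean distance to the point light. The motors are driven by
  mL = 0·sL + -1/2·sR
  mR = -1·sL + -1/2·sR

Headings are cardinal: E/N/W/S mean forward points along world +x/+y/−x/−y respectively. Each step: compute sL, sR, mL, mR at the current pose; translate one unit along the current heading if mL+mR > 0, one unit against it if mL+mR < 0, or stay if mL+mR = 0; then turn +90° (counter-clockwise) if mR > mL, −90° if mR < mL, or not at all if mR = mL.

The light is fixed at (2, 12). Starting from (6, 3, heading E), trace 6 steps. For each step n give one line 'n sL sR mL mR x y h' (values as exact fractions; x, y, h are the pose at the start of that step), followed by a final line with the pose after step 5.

n=0: pose=(6,3,E); sL=32/17, sR=160/193; mL=-80/193, mR=-7536/3281; mL+mR=-8896/3281 → advance -1; mR−mL=-32/17 → turn -1·90°
n=1: pose=(5,3,S); sL=8/9, sR=10/9; mL=-5/9, mR=-13/9; mL+mR=-2 → advance -1; mR−mL=-8/9 → turn -1·90°
n=2: pose=(5,4,W); sL=160/121, sR=32/5; mL=-16/5, mR=-2736/605; mL+mR=-4672/605 → advance -1; mR−mL=-160/121 → turn -1·90°
n=3: pose=(6,4,N); sL=80/13, sR=80/37; mL=-40/37, mR=-3480/481; mL+mR=-4000/481 → advance -1; mR−mL=-80/13 → turn -1·90°
n=4: pose=(6,3,E); sL=32/17, sR=160/193; mL=-80/193, mR=-7536/3281; mL+mR=-8896/3281 → advance -1; mR−mL=-32/17 → turn -1·90°
n=5: pose=(5,3,S); sL=8/9, sR=10/9; mL=-5/9, mR=-13/9; mL+mR=-2 → advance -1; mR−mL=-8/9 → turn -1·90°

0 32/17 160/193 -80/193 -7536/3281 6 3 E
1 8/9 10/9 -5/9 -13/9 5 3 S
2 160/121 32/5 -16/5 -2736/605 5 4 W
3 80/13 80/37 -40/37 -3480/481 6 4 N
4 32/17 160/193 -80/193 -7536/3281 6 3 E
5 8/9 10/9 -5/9 -13/9 5 3 S
final 5 4 W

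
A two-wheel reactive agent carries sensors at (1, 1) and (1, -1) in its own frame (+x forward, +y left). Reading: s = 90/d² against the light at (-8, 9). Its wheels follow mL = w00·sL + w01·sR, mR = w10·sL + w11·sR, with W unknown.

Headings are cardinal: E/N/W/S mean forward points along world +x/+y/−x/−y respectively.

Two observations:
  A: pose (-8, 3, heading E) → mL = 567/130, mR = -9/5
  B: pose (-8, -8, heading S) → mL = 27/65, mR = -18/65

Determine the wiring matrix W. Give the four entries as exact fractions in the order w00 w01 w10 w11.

1 1/2 0 -1

obs A: pose=(-8,3,E) → sL=45/13, sR=9/5, mL=567/130, mR=-9/5
obs B: pose=(-8,-8,S) → sL=18/65, sR=18/65, mL=27/65, mR=-18/65
sensor matrix S = [[45/13, 9/5], [18/65, 18/65]]; det S = 1944/4225
solve [mL_A; mL_B] = S·[w00; w01] and [mR_A; mR_B] = S·[w10; w11]:
  w00 = 1, w01 = 1/2, w10 = 0, w11 = -1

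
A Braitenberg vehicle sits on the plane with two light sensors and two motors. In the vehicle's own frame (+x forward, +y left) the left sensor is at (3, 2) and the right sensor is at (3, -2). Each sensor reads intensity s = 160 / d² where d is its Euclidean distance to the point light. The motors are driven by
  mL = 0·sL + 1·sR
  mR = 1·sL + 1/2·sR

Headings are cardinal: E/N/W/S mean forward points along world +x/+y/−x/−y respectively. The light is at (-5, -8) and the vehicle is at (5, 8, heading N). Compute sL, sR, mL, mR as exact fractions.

left sensor world pos  = (3, 11); dL² = 425
right sensor world pos = (7, 11); dR² = 505
sL = 160/425 = 32/85
sR = 160/505 = 32/101
mL = 0·sL + 1·sR = 32/101
mR = 1·sL + 1/2·sR = 4592/8585

32/85 32/101 32/101 4592/8585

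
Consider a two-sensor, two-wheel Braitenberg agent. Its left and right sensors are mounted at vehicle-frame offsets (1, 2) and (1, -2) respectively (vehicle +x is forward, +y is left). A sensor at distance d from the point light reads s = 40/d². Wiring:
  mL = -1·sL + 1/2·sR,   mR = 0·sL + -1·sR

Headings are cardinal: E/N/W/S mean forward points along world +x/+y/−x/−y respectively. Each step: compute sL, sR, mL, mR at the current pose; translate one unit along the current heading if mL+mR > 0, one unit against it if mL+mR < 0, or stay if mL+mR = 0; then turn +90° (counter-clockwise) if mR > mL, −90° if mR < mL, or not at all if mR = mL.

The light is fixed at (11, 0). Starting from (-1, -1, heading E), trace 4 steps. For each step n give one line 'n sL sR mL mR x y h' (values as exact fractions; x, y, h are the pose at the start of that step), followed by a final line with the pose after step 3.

n=0: pose=(-1,-1,E); sL=20/61, sR=4/13; mL=-138/793, mR=-4/13; mL+mR=-382/793 → advance -1; mR−mL=-106/793 → turn -1·90°
n=1: pose=(-2,-1,S); sL=8/25, sR=40/229; mL=-1332/5725, mR=-40/229; mL+mR=-2332/5725 → advance -1; mR−mL=332/5725 → turn +1·90°
n=2: pose=(-2,0,E); sL=10/37, sR=10/37; mL=-5/37, mR=-10/37; mL+mR=-15/37 → advance -1; mR−mL=-5/37 → turn -1·90°
n=3: pose=(-3,0,S); sL=8/29, sR=40/257; mL=-1476/7453, mR=-40/257; mL+mR=-2636/7453 → advance -1; mR−mL=316/7453 → turn +1·90°

0 20/61 4/13 -138/793 -4/13 -1 -1 E
1 8/25 40/229 -1332/5725 -40/229 -2 -1 S
2 10/37 10/37 -5/37 -10/37 -2 0 E
3 8/29 40/257 -1476/7453 -40/257 -3 0 S
final -3 1 E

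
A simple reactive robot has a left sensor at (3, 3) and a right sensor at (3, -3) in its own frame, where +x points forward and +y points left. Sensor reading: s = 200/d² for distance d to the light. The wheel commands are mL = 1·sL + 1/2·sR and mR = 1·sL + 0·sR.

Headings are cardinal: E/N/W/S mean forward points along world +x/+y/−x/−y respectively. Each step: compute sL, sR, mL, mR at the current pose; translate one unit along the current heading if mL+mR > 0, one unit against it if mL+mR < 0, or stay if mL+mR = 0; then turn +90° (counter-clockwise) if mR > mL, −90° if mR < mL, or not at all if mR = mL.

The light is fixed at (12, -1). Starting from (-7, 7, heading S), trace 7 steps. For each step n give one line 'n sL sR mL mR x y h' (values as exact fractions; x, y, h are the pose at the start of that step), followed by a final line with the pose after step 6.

0 200/281 200/509 129900/143029 200/281 -7 7 S
1 2/5 25/73 417/730 2/5 -7 6 W
2 200/629 200/389 140700/244681 200/629 -8 6 N
3 20/41 100/157 5190/6437 20/41 -8 7 E
4 200/281 200/509 129900/143029 200/281 -7 7 S
5 2/5 25/73 417/730 2/5 -7 6 W
6 200/629 200/389 140700/244681 200/629 -8 6 N
final -8 7 E

n=0: pose=(-7,7,S); sL=200/281, sR=200/509; mL=129900/143029, mR=200/281; mL+mR=231700/143029 → advance +1; mR−mL=-100/509 → turn -1·90°
n=1: pose=(-7,6,W); sL=2/5, sR=25/73; mL=417/730, mR=2/5; mL+mR=709/730 → advance +1; mR−mL=-25/146 → turn -1·90°
n=2: pose=(-8,6,N); sL=200/629, sR=200/389; mL=140700/244681, mR=200/629; mL+mR=218500/244681 → advance +1; mR−mL=-100/389 → turn -1·90°
n=3: pose=(-8,7,E); sL=20/41, sR=100/157; mL=5190/6437, mR=20/41; mL+mR=8330/6437 → advance +1; mR−mL=-50/157 → turn -1·90°
n=4: pose=(-7,7,S); sL=200/281, sR=200/509; mL=129900/143029, mR=200/281; mL+mR=231700/143029 → advance +1; mR−mL=-100/509 → turn -1·90°
n=5: pose=(-7,6,W); sL=2/5, sR=25/73; mL=417/730, mR=2/5; mL+mR=709/730 → advance +1; mR−mL=-25/146 → turn -1·90°
n=6: pose=(-8,6,N); sL=200/629, sR=200/389; mL=140700/244681, mR=200/629; mL+mR=218500/244681 → advance +1; mR−mL=-100/389 → turn -1·90°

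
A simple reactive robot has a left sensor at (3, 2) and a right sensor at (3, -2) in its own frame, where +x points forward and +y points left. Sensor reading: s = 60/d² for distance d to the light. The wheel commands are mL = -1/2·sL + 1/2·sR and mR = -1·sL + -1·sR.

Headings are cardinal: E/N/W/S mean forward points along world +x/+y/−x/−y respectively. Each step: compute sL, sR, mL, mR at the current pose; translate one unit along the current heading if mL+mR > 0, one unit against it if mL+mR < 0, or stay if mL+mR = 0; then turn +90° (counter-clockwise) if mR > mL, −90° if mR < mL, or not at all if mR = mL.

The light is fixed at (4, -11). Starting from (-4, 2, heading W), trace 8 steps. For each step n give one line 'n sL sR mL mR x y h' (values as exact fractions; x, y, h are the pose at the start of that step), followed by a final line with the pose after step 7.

0 30/121 30/173 -780/20933 -8820/20933 -4 2 W
1 60/337 60/281 1680/94697 -37080/94697 -3 2 N
2 15/53 15/29 180/1537 -1230/1537 -3 1 E
3 20/39 60/181 -640/7059 -5960/7059 -4 1 S
4 30/121 30/173 -780/20933 -8820/20933 -4 2 W
5 60/337 60/281 1680/94697 -37080/94697 -3 2 N
6 15/53 15/29 180/1537 -1230/1537 -3 1 E
7 20/39 60/181 -640/7059 -5960/7059 -4 1 S
final -4 2 W

n=0: pose=(-4,2,W); sL=30/121, sR=30/173; mL=-780/20933, mR=-8820/20933; mL+mR=-9600/20933 → advance -1; mR−mL=-8040/20933 → turn -1·90°
n=1: pose=(-3,2,N); sL=60/337, sR=60/281; mL=1680/94697, mR=-37080/94697; mL+mR=-35400/94697 → advance -1; mR−mL=-38760/94697 → turn -1·90°
n=2: pose=(-3,1,E); sL=15/53, sR=15/29; mL=180/1537, mR=-1230/1537; mL+mR=-1050/1537 → advance -1; mR−mL=-1410/1537 → turn -1·90°
n=3: pose=(-4,1,S); sL=20/39, sR=60/181; mL=-640/7059, mR=-5960/7059; mL+mR=-2200/2353 → advance -1; mR−mL=-5320/7059 → turn -1·90°
n=4: pose=(-4,2,W); sL=30/121, sR=30/173; mL=-780/20933, mR=-8820/20933; mL+mR=-9600/20933 → advance -1; mR−mL=-8040/20933 → turn -1·90°
n=5: pose=(-3,2,N); sL=60/337, sR=60/281; mL=1680/94697, mR=-37080/94697; mL+mR=-35400/94697 → advance -1; mR−mL=-38760/94697 → turn -1·90°
n=6: pose=(-3,1,E); sL=15/53, sR=15/29; mL=180/1537, mR=-1230/1537; mL+mR=-1050/1537 → advance -1; mR−mL=-1410/1537 → turn -1·90°
n=7: pose=(-4,1,S); sL=20/39, sR=60/181; mL=-640/7059, mR=-5960/7059; mL+mR=-2200/2353 → advance -1; mR−mL=-5320/7059 → turn -1·90°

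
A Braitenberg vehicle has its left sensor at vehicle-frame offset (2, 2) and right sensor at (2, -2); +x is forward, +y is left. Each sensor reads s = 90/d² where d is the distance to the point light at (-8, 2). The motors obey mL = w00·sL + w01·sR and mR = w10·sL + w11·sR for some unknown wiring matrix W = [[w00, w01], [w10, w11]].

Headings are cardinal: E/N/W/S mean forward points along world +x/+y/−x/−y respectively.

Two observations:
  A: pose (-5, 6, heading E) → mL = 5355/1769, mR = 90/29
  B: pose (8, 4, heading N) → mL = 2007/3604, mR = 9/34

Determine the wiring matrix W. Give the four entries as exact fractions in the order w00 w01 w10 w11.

1 1/2 0 1

obs A: pose=(-5,6,E) → sL=90/61, sR=90/29, mL=5355/1769, mR=90/29
obs B: pose=(8,4,N) → sL=45/106, sR=9/34, mL=2007/3604, mR=9/34
sensor matrix S = [[90/61, 90/29], [45/106, 9/34]]; det S = -1477440/1593869
solve [mL_A; mL_B] = S·[w00; w01] and [mR_A; mR_B] = S·[w10; w11]:
  w00 = 1, w01 = 1/2, w10 = 0, w11 = 1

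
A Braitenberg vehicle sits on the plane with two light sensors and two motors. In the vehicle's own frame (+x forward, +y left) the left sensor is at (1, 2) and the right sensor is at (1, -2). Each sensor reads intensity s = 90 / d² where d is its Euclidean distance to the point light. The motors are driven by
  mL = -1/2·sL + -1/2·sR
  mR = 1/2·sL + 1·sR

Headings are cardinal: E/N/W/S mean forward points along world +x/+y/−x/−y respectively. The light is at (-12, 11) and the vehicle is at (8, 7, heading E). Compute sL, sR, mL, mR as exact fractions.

18/89 10/53 -922/4717 1367/4717

left sensor world pos  = (9, 9); dL² = 445
right sensor world pos = (9, 5); dR² = 477
sL = 90/445 = 18/89
sR = 90/477 = 10/53
mL = -1/2·sL + -1/2·sR = -922/4717
mR = 1/2·sL + 1·sR = 1367/4717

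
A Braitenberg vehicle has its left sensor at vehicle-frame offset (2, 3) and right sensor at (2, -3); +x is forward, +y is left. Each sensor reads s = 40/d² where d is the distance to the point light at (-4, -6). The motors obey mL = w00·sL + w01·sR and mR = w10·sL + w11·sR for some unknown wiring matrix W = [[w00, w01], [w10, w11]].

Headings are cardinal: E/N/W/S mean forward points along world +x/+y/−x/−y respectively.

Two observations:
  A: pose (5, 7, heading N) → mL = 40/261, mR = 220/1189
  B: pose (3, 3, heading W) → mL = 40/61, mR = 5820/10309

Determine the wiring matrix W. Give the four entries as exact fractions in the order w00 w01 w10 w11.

obs A: pose=(5,7,N) → sL=40/261, sR=40/369, mL=40/261, mR=220/1189
obs B: pose=(3,3,W) → sL=40/61, sR=40/169, mL=40/61, mR=5820/10309
sensor matrix S = [[40/261, 40/369], [40/61, 40/169]]; det S = -1280000/36772203
solve [mL_A; mL_B] = S·[w00; w01] and [mR_A; mR_B] = S·[w10; w11]:
  w00 = 1, w01 = 0, w10 = 1/2, w11 = 1

1 0 1/2 1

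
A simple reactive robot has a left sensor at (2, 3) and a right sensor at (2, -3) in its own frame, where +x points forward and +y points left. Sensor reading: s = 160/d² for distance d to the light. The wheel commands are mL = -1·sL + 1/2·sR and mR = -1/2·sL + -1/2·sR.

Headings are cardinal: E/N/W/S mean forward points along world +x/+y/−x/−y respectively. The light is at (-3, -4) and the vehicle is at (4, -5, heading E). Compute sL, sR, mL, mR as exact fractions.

32/17 160/97 -1744/1649 -2912/1649

left sensor world pos  = (6, -2); dL² = 85
right sensor world pos = (6, -8); dR² = 97
sL = 160/85 = 32/17
sR = 160/97 = 160/97
mL = -1·sL + 1/2·sR = -1744/1649
mR = -1/2·sL + -1/2·sR = -2912/1649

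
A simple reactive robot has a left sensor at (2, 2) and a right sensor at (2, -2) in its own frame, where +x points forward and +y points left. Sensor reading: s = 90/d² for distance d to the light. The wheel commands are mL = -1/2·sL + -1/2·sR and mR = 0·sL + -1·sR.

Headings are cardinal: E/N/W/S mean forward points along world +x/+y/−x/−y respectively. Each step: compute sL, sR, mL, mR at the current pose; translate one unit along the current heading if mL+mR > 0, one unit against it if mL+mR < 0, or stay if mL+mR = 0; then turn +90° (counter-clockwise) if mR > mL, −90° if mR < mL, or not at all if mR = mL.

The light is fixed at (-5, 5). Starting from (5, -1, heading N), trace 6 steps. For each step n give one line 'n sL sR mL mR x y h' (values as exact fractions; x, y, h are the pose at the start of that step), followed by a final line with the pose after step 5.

n=0: pose=(5,-1,N); sL=9/8, sR=9/16; mL=-27/32, mR=-9/16; mL+mR=-45/32 → advance -1; mR−mL=9/32 → turn +1·90°
n=1: pose=(5,-2,W); sL=18/29, sR=90/89; mL=-2106/2581, mR=-90/89; mL+mR=-4716/2581 → advance -1; mR−mL=-504/2581 → turn -1·90°
n=2: pose=(6,-2,N); sL=45/53, sR=45/97; mL=-3375/5141, mR=-45/97; mL+mR=-5760/5141 → advance -1; mR−mL=990/5141 → turn +1·90°
n=3: pose=(6,-3,W); sL=90/181, sR=10/13; mL=-1490/2353, mR=-10/13; mL+mR=-3300/2353 → advance -1; mR−mL=-320/2353 → turn -1·90°
n=4: pose=(7,-3,N); sL=45/68, sR=45/116; mL=-1035/1972, mR=-45/116; mL+mR=-450/493 → advance -1; mR−mL=135/986 → turn +1·90°
n=5: pose=(7,-4,W); sL=90/221, sR=90/149; mL=-16650/32929, mR=-90/149; mL+mR=-36540/32929 → advance -1; mR−mL=-3240/32929 → turn -1·90°

0 9/8 9/16 -27/32 -9/16 5 -1 N
1 18/29 90/89 -2106/2581 -90/89 5 -2 W
2 45/53 45/97 -3375/5141 -45/97 6 -2 N
3 90/181 10/13 -1490/2353 -10/13 6 -3 W
4 45/68 45/116 -1035/1972 -45/116 7 -3 N
5 90/221 90/149 -16650/32929 -90/149 7 -4 W
final 8 -4 N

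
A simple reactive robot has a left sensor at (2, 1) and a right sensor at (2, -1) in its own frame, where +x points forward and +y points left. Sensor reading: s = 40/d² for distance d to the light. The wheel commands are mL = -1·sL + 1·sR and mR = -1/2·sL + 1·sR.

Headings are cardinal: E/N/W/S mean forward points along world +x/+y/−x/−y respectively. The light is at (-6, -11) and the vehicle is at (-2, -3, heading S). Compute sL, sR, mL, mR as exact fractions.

40/61 8/9 128/549 308/549

left sensor world pos  = (-1, -5); dL² = 61
right sensor world pos = (-3, -5); dR² = 45
sL = 40/61 = 40/61
sR = 40/45 = 8/9
mL = -1·sL + 1·sR = 128/549
mR = -1/2·sL + 1·sR = 308/549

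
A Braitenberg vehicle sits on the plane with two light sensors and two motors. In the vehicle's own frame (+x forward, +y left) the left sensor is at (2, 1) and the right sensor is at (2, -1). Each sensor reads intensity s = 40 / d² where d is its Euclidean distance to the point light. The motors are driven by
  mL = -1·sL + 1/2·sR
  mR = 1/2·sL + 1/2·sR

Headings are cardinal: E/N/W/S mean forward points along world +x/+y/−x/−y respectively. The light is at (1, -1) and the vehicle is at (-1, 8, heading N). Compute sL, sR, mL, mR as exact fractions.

left sensor world pos  = (-2, 10); dL² = 130
right sensor world pos = (0, 10); dR² = 122
sL = 40/130 = 4/13
sR = 40/122 = 20/61
mL = -1·sL + 1/2·sR = -114/793
mR = 1/2·sL + 1/2·sR = 252/793

4/13 20/61 -114/793 252/793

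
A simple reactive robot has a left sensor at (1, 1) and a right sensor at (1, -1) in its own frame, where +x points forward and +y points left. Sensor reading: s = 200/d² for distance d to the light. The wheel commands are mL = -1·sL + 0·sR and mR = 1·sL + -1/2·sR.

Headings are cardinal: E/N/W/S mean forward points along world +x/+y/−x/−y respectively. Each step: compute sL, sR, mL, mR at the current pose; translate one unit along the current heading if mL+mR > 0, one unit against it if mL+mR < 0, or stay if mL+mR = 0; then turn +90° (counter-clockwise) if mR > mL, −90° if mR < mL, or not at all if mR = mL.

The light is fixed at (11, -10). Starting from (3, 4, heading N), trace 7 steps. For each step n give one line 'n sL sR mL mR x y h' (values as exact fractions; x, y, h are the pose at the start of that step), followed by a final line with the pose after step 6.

0 100/153 100/137 -100/153 6050/20961 3 4 N
1 8/9 200/277 -8/9 1316/2493 3 3 W
2 10/9 25/26 -10/9 295/468 4 3 S
3 200/261 40/41 -200/261 2980/10701 4 4 E
4 100/153 100/137 -100/153 6050/20961 3 4 N
5 8/9 200/277 -8/9 1316/2493 3 3 W
6 10/9 25/26 -10/9 295/468 4 3 S
final 4 4 E

n=0: pose=(3,4,N); sL=100/153, sR=100/137; mL=-100/153, mR=6050/20961; mL+mR=-50/137 → advance -1; mR−mL=19750/20961 → turn +1·90°
n=1: pose=(3,3,W); sL=8/9, sR=200/277; mL=-8/9, mR=1316/2493; mL+mR=-100/277 → advance -1; mR−mL=3532/2493 → turn +1·90°
n=2: pose=(4,3,S); sL=10/9, sR=25/26; mL=-10/9, mR=295/468; mL+mR=-25/52 → advance -1; mR−mL=815/468 → turn +1·90°
n=3: pose=(4,4,E); sL=200/261, sR=40/41; mL=-200/261, mR=2980/10701; mL+mR=-20/41 → advance -1; mR−mL=11180/10701 → turn +1·90°
n=4: pose=(3,4,N); sL=100/153, sR=100/137; mL=-100/153, mR=6050/20961; mL+mR=-50/137 → advance -1; mR−mL=19750/20961 → turn +1·90°
n=5: pose=(3,3,W); sL=8/9, sR=200/277; mL=-8/9, mR=1316/2493; mL+mR=-100/277 → advance -1; mR−mL=3532/2493 → turn +1·90°
n=6: pose=(4,3,S); sL=10/9, sR=25/26; mL=-10/9, mR=295/468; mL+mR=-25/52 → advance -1; mR−mL=815/468 → turn +1·90°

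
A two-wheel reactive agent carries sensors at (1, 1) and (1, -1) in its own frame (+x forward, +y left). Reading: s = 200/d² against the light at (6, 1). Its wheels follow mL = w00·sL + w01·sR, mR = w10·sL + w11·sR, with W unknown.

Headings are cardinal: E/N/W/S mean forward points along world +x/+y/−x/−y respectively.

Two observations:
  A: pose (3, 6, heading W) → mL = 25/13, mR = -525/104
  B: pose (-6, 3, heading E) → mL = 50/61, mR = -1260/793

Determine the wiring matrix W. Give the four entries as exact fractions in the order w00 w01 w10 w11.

obs A: pose=(3,6,W) → sL=25/4, sR=50/13, mL=25/13, mR=-525/104
obs B: pose=(-6,3,E) → sL=20/13, sR=100/61, mL=50/61, mR=-1260/793
sensor matrix S = [[25/4, 50/13], [20/13, 100/61]]; det S = 44625/10309
solve [mL_A; mL_B] = S·[w00; w01] and [mR_A; mR_B] = S·[w10; w11]:
  w00 = 0, w01 = 1/2, w10 = -1/2, w11 = -1/2

0 1/2 -1/2 -1/2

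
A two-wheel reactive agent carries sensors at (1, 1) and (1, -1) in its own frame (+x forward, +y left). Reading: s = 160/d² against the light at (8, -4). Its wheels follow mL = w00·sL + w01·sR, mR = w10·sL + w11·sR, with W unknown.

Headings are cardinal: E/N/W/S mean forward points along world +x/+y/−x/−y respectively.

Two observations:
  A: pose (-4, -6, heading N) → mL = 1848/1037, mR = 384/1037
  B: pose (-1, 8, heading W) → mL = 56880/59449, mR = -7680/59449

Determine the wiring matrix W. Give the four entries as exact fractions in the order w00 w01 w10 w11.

obs A: pose=(-4,-6,N) → sL=16/17, sR=80/61, mL=1848/1037, mR=384/1037
obs B: pose=(-1,8,W) → sL=160/221, sR=160/269, mL=56880/59449, mR=-7680/59449
sensor matrix S = [[16/17, 80/61], [160/221, 160/269]]; det S = -1413120/3626389
solve [mL_A; mL_B] = S·[w00; w01] and [mR_A; mR_B] = S·[w10; w11]:
  w00 = 1/2, w01 = 1, w10 = -1, w11 = 1

1/2 1 -1 1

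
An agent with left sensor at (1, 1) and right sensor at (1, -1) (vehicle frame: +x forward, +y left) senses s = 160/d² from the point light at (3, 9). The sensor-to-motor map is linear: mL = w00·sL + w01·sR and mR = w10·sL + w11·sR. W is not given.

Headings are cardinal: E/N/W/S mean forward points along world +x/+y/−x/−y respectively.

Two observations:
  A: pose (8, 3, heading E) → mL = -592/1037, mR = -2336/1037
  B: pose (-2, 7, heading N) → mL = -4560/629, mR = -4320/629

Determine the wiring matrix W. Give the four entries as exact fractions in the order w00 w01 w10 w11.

obs A: pose=(8,3,E) → sL=160/61, sR=32/17, mL=-592/1037, mR=-2336/1037
obs B: pose=(-2,7,N) → sL=160/37, sR=160/17, mL=-4560/629, mR=-4320/629
sensor matrix S = [[160/61, 32/17], [160/37, 160/17]]; det S = 634880/38369
solve [mL_A; mL_B] = S·[w00; w01] and [mR_A; mR_B] = S·[w10; w11]:
  w00 = 1/2, w01 = -1, w10 = -1/2, w11 = -1/2

1/2 -1 -1/2 -1/2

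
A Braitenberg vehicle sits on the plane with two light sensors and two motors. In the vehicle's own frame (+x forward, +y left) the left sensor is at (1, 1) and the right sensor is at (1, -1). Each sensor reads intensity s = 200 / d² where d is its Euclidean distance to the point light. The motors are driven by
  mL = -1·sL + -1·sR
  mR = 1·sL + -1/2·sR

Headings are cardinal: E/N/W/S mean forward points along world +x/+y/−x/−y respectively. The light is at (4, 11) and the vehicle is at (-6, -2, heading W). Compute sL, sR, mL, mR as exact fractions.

200/317 40/53 -23280/16801 4260/16801

left sensor world pos  = (-7, -3); dL² = 317
right sensor world pos = (-7, -1); dR² = 265
sL = 200/317 = 200/317
sR = 200/265 = 40/53
mL = -1·sL + -1·sR = -23280/16801
mR = 1·sL + -1/2·sR = 4260/16801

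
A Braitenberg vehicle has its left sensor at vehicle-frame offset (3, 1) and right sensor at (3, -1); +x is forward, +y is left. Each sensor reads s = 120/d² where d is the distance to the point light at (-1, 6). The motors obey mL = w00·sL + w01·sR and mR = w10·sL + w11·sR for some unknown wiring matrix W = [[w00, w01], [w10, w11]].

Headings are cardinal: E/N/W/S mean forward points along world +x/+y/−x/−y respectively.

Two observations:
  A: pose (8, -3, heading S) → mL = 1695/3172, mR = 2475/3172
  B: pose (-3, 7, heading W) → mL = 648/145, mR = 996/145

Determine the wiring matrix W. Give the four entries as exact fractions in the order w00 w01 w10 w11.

obs A: pose=(8,-3,S) → sL=30/61, sR=15/26, mL=1695/3172, mR=2475/3172
obs B: pose=(-3,7,W) → sL=24/5, sR=120/29, mL=648/145, mR=996/145
sensor matrix S = [[30/61, 15/26], [24/5, 120/29]]; det S = -16884/22997
solve [mL_A; mL_B] = S·[w00; w01] and [mR_A; mR_B] = S·[w10; w11]:
  w00 = 1/2, w01 = 1/2, w10 = 1, w11 = 1/2

1/2 1/2 1 1/2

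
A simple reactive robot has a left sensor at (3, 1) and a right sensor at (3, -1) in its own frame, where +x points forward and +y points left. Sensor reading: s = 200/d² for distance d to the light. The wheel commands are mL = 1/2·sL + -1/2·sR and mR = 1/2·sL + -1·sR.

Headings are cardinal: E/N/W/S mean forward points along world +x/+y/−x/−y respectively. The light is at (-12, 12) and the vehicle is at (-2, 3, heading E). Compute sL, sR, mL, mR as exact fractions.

left sensor world pos  = (1, 4); dL² = 233
right sensor world pos = (1, 2); dR² = 269
sL = 200/233 = 200/233
sR = 200/269 = 200/269
mL = 1/2·sL + -1/2·sR = 3600/62677
mR = 1/2·sL + -1·sR = -19700/62677

200/233 200/269 3600/62677 -19700/62677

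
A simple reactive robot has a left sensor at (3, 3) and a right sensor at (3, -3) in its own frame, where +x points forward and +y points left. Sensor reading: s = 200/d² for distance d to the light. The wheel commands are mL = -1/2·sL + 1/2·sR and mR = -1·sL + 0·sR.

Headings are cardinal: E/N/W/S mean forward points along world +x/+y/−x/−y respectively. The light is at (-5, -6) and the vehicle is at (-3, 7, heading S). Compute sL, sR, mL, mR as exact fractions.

left sensor world pos  = (0, 4); dL² = 125
right sensor world pos = (-6, 4); dR² = 101
sL = 200/125 = 8/5
sR = 200/101 = 200/101
mL = -1/2·sL + 1/2·sR = 96/505
mR = -1·sL + 0·sR = -8/5

8/5 200/101 96/505 -8/5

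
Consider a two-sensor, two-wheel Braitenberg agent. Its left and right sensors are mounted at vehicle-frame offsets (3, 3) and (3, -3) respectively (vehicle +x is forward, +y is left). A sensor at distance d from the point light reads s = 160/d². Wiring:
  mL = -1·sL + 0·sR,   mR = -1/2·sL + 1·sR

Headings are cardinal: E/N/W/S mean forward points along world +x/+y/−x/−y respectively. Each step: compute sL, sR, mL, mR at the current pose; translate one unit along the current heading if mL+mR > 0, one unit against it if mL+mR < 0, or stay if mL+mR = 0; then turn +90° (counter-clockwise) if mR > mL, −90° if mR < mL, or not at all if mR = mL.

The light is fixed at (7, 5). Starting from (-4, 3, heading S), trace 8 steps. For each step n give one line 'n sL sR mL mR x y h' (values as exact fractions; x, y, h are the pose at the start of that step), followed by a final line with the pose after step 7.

0 160/89 160/221 -160/89 -3440/19669 -4 3 S
1 40/17 2 -40/17 14/17 -4 4 E
2 160/229 32/17 -160/229 5968/3893 -5 4 N
3 80/117 80/117 -80/117 40/117 -5 5 W
4 160/73 32/41 -160/73 -944/2993 -4 5 S
5 2 40/17 -2 23/17 -4 6 E
6 160/241 160/97 -160/241 30800/23377 -5 6 N
7 80/113 16/25 -80/113 808/2825 -5 7 W
final -4 7 S

n=0: pose=(-4,3,S); sL=160/89, sR=160/221; mL=-160/89, mR=-3440/19669; mL+mR=-38800/19669 → advance -1; mR−mL=31920/19669 → turn +1·90°
n=1: pose=(-4,4,E); sL=40/17, sR=2; mL=-40/17, mR=14/17; mL+mR=-26/17 → advance -1; mR−mL=54/17 → turn +1·90°
n=2: pose=(-5,4,N); sL=160/229, sR=32/17; mL=-160/229, mR=5968/3893; mL+mR=3248/3893 → advance +1; mR−mL=8688/3893 → turn +1·90°
n=3: pose=(-5,5,W); sL=80/117, sR=80/117; mL=-80/117, mR=40/117; mL+mR=-40/117 → advance -1; mR−mL=40/39 → turn +1·90°
n=4: pose=(-4,5,S); sL=160/73, sR=32/41; mL=-160/73, mR=-944/2993; mL+mR=-7504/2993 → advance -1; mR−mL=5616/2993 → turn +1·90°
n=5: pose=(-4,6,E); sL=2, sR=40/17; mL=-2, mR=23/17; mL+mR=-11/17 → advance -1; mR−mL=57/17 → turn +1·90°
n=6: pose=(-5,6,N); sL=160/241, sR=160/97; mL=-160/241, mR=30800/23377; mL+mR=15280/23377 → advance +1; mR−mL=46320/23377 → turn +1·90°
n=7: pose=(-5,7,W); sL=80/113, sR=16/25; mL=-80/113, mR=808/2825; mL+mR=-1192/2825 → advance -1; mR−mL=2808/2825 → turn +1·90°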